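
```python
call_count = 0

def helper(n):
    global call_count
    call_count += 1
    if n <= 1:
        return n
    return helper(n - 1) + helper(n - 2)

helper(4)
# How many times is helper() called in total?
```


helper(4) calls helper(3) and helper(2); each non-base call branches into two more.
Let C(k) = total number of calls made by helper(k), including the call to helper(k) itself.
Base cases: C(0) = 1, C(1) = 1
Recurrence: C(k) = 1 + C(k-1) + C(k-2)
  C(2) = 1 + C(1) + C(0) = 1 + 1 + 1 = 3
  C(3) = 1 + C(2) + C(1) = 1 + 3 + 1 = 5
  C(4) = 1 + C(3) + C(2) = 1 + 5 + 3 = 9
Total calls = C(4) = 9


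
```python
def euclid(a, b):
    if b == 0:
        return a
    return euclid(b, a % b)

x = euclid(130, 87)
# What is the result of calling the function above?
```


euclid(130, 87)
= euclid(87, 130 % 87) = euclid(87, 43)
= euclid(43, 87 % 43) = euclid(43, 1)
= euclid(1, 43 % 1) = euclid(1, 0)
b == 0, return a = 1


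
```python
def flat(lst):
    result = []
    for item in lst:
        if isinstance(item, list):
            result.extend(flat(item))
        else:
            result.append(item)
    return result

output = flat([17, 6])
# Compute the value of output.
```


flat([17, 6])
Processing each element:
  17 is not a list -> append 17
  6 is not a list -> append 6
= [17, 6]


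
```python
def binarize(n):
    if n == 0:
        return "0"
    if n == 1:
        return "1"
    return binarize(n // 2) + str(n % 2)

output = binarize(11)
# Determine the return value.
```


binarize(11)
= binarize(5) + "1"
= binarize(2) + "1" + "1"
= binarize(1) + "0" + "1" + "1"
= "1" + "0" + "1" + "1"
= "1011"


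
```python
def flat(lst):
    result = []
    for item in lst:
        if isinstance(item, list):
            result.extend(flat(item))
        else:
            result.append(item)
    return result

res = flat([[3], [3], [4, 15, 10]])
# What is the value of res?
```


flat([[3], [3], [4, 15, 10]])
Processing each element:
  [3] is a list -> flat recursively -> [3]
  [3] is a list -> flat recursively -> [3]
  [4, 15, 10] is a list -> flat recursively -> [4, 15, 10]
= [3, 3, 4, 15, 10]


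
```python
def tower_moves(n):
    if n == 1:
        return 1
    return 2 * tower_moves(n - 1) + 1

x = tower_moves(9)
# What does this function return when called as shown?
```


tower_moves(9)
= 2 * tower_moves(8) + 1
= 2 * (2 * tower_moves(7) + 1) + 1
= 2 * (2 * (2 * tower_moves(6) + 1) + 1) + 1
= 2 * (2 * (2 * (2 * tower_moves(5) + 1) + 1) + 1) + 1
= 2 * (2 * (2 * (2 * (2 * tower_moves(4) + 1) + 1) + 1) + 1) + 1
= 2 * (2 * (2 * (2 * (2 * (2 * tower_moves(3) + 1) + 1) + 1) + 1) + 1) + 1
= 2 * (2 * (2 * (2 * (2 * (2 * (2 * tower_moves(2) + 1) + 1) + 1) + 1) + 1) + 1) + 1
= 2 * (2 * (2 * (2 * (2 * (2 * (2 * (2 * tower_moves(1) + 1) + 1) + 1) + 1) + 1) + 1) + 1) + 1
Now compute bottom-up:
tower_moves(1) = 1
tower_moves(2) = 2 * 1 + 1 = 3
tower_moves(3) = 2 * 3 + 1 = 7
tower_moves(4) = 2 * 7 + 1 = 15
tower_moves(5) = 2 * 15 + 1 = 31
tower_moves(6) = 2 * 31 + 1 = 63
tower_moves(7) = 2 * 63 + 1 = 127
tower_moves(8) = 2 * 127 + 1 = 255
tower_moves(9) = 2 * 255 + 1 = 511
= 511


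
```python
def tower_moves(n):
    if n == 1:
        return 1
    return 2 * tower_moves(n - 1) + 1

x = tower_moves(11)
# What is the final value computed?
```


tower_moves(11)
= 2 * tower_moves(10) + 1
= 2 * (2 * tower_moves(9) + 1) + 1
= 2 * (2 * (2 * tower_moves(8) + 1) + 1) + 1
= 2 * (2 * (2 * (2 * tower_moves(7) + 1) + 1) + 1) + 1
= 2 * (2 * (2 * (2 * (2 * tower_moves(6) + 1) + 1) + 1) + 1) + 1
= 2 * (2 * (2 * (2 * (2 * (2 * tower_moves(5) + 1) + 1) + 1) + 1) + 1) + 1
= 2 * (2 * (2 * (2 * (2 * (2 * (2 * tower_moves(4) + 1) + 1) + 1) + 1) + 1) + 1) + 1
= 2 * (2 * (2 * (2 * (2 * (2 * (2 * (2 * tower_moves(3) + 1) + 1) + 1) + 1) + 1) + 1) + 1) + 1
= 2 * (2 * (2 * (2 * (2 * (2 * (2 * (2 * (2 * tower_moves(2) + 1) + 1) + 1) + 1) + 1) + 1) + 1) + 1) + 1
= 2 * (2 * (2 * (2 * (2 * (2 * (2 * (2 * (2 * (2 * tower_moves(1) + 1) + 1) + 1) + 1) + 1) + 1) + 1) + 1) + 1) + 1
Now compute bottom-up:
tower_moves(1) = 1
tower_moves(2) = 2 * 1 + 1 = 3
tower_moves(3) = 2 * 3 + 1 = 7
tower_moves(4) = 2 * 7 + 1 = 15
tower_moves(5) = 2 * 15 + 1 = 31
tower_moves(6) = 2 * 31 + 1 = 63
tower_moves(7) = 2 * 63 + 1 = 127
tower_moves(8) = 2 * 127 + 1 = 255
tower_moves(9) = 2 * 255 + 1 = 511
tower_moves(10) = 2 * 511 + 1 = 1023
tower_moves(11) = 2 * 1023 + 1 = 2047
= 2047


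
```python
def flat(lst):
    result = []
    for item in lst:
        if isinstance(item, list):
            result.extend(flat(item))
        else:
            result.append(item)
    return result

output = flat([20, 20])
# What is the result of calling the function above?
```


flat([20, 20])
Processing each element:
  20 is not a list -> append 20
  20 is not a list -> append 20
= [20, 20]


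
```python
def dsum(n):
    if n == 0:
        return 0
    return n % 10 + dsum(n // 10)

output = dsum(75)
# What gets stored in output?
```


dsum(75)
= 5 + dsum(7)
= 5 + 7 + dsum(0)
= 5 + 7 + 0
= 12


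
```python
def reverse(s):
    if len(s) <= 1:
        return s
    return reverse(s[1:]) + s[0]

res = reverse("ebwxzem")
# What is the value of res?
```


reverse("ebwxzem")
= reverse("bwxzem") + "e"
= reverse("wxzem") + "b" + "e"
= reverse("xzem") + "w" + "b" + "e"
= reverse("zem") + "x" + "w" + "b" + "e"
= reverse("em") + "z" + "x" + "w" + "b" + "e"
= reverse("m") + "e" + "z" + "x" + "w" + "b" + "e"
= "m" + "e" + "z" + "x" + "w" + "b" + "e"
= "mezxwbe"


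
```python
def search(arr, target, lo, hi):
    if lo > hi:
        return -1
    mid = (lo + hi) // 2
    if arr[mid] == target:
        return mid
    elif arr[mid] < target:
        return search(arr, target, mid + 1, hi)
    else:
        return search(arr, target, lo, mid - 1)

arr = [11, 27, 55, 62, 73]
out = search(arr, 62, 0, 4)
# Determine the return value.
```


search(arr, 62, 0, 4)
lo=0, hi=4, mid=2, arr[mid]=55
55 < 62, search right half
lo=3, hi=4, mid=3, arr[mid]=62
arr[3] == 62, found at index 3
= 3


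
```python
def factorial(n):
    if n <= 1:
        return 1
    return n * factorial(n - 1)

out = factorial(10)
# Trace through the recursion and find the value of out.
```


factorial(10)
= 10 * factorial(9)
= 10 * 9 * factorial(8)
= 10 * 9 * 8 * factorial(7)
= 10 * 9 * 8 * 7 * factorial(6)
= 10 * 9 * 8 * 7 * 6 * factorial(5)
= 10 * 9 * 8 * 7 * 6 * 5 * factorial(4)
= 10 * 9 * 8 * 7 * 6 * 5 * 4 * factorial(3)
= 10 * 9 * 8 * 7 * 6 * 5 * 4 * 3 * factorial(2)
= 10 * 9 * 8 * 7 * 6 * 5 * 4 * 3 * 2 * factorial(1)
= 10 * 9 * 8 * 7 * 6 * 5 * 4 * 3 * 2 * 1
= 3628800


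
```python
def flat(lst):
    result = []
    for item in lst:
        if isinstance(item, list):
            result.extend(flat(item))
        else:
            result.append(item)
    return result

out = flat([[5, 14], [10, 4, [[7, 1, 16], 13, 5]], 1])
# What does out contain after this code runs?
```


flat([[5, 14], [10, 4, [[7, 1, 16], 13, 5]], 1])
Processing each element:
  [5, 14] is a list -> flat recursively -> [5, 14]
  [10, 4, [[7, 1, 16], 13, 5]] is a list -> flat recursively -> [10, 4, 7, 1, 16, 13, 5]
  1 is not a list -> append 1
= [5, 14, 10, 4, 7, 1, 16, 13, 5, 1]


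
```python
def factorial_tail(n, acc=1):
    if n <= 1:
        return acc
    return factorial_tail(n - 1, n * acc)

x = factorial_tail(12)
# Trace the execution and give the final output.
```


factorial_tail(12, 1)
= factorial_tail(11, 12 * 1) = factorial_tail(11, 12)
= factorial_tail(10, 11 * 12) = factorial_tail(10, 132)
= factorial_tail(9, 10 * 132) = factorial_tail(9, 1320)
= factorial_tail(8, 9 * 1320) = factorial_tail(8, 11880)
= factorial_tail(7, 8 * 11880) = factorial_tail(7, 95040)
= factorial_tail(6, 7 * 95040) = factorial_tail(6, 665280)
= factorial_tail(5, 6 * 665280) = factorial_tail(5, 3991680)
= factorial_tail(4, 5 * 3991680) = factorial_tail(4, 19958400)
= factorial_tail(3, 4 * 19958400) = factorial_tail(3, 79833600)
= factorial_tail(2, 3 * 79833600) = factorial_tail(2, 239500800)
= factorial_tail(1, 2 * 239500800) = factorial_tail(1, 479001600)
n <= 1, return acc = 479001600


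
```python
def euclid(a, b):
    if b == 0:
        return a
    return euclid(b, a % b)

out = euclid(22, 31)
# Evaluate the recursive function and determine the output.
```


euclid(22, 31)
= euclid(31, 22 % 31) = euclid(31, 22)
= euclid(22, 31 % 22) = euclid(22, 9)
= euclid(9, 22 % 9) = euclid(9, 4)
= euclid(4, 9 % 4) = euclid(4, 1)
= euclid(1, 4 % 1) = euclid(1, 0)
b == 0, return a = 1


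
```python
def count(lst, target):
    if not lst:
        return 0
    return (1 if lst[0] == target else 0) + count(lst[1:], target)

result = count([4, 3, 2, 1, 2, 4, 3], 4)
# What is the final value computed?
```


count([4, 3, 2, 1, 2, 4, 3], 4)
lst[0]=4 == 4: 1 + count([3, 2, 1, 2, 4, 3], 4)
lst[0]=3 != 4: 0 + count([2, 1, 2, 4, 3], 4)
lst[0]=2 != 4: 0 + count([1, 2, 4, 3], 4)
lst[0]=1 != 4: 0 + count([2, 4, 3], 4)
lst[0]=2 != 4: 0 + count([4, 3], 4)
lst[0]=4 == 4: 1 + count([3], 4)
lst[0]=3 != 4: 0 + count([], 4)
= 2


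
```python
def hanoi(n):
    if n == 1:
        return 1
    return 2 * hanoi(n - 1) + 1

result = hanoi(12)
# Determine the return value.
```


hanoi(12)
= 2 * hanoi(11) + 1
= 2 * (2 * hanoi(10) + 1) + 1
= 2 * (2 * (2 * hanoi(9) + 1) + 1) + 1
= 2 * (2 * (2 * (2 * hanoi(8) + 1) + 1) + 1) + 1
= 2 * (2 * (2 * (2 * (2 * hanoi(7) + 1) + 1) + 1) + 1) + 1
= 2 * (2 * (2 * (2 * (2 * (2 * hanoi(6) + 1) + 1) + 1) + 1) + 1) + 1
= 2 * (2 * (2 * (2 * (2 * (2 * (2 * hanoi(5) + 1) + 1) + 1) + 1) + 1) + 1) + 1
= 2 * (2 * (2 * (2 * (2 * (2 * (2 * (2 * hanoi(4) + 1) + 1) + 1) + 1) + 1) + 1) + 1) + 1
= 2 * (2 * (2 * (2 * (2 * (2 * (2 * (2 * (2 * hanoi(3) + 1) + 1) + 1) + 1) + 1) + 1) + 1) + 1) + 1
= 2 * (2 * (2 * (2 * (2 * (2 * (2 * (2 * (2 * (2 * hanoi(2) + 1) + 1) + 1) + 1) + 1) + 1) + 1) + 1) + 1) + 1
= 2 * (2 * (2 * (2 * (2 * (2 * (2 * (2 * (2 * (2 * (2 * hanoi(1) + 1) + 1) + 1) + 1) + 1) + 1) + 1) + 1) + 1) + 1) + 1
Now compute bottom-up:
hanoi(1) = 1
hanoi(2) = 2 * 1 + 1 = 3
hanoi(3) = 2 * 3 + 1 = 7
hanoi(4) = 2 * 7 + 1 = 15
hanoi(5) = 2 * 15 + 1 = 31
hanoi(6) = 2 * 31 + 1 = 63
hanoi(7) = 2 * 63 + 1 = 127
hanoi(8) = 2 * 127 + 1 = 255
hanoi(9) = 2 * 255 + 1 = 511
hanoi(10) = 2 * 511 + 1 = 1023
hanoi(11) = 2 * 1023 + 1 = 2047
hanoi(12) = 2 * 2047 + 1 = 4095
= 4095


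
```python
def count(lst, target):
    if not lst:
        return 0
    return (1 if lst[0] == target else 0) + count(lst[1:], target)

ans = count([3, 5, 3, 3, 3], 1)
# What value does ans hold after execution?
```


count([3, 5, 3, 3, 3], 1)
lst[0]=3 != 1: 0 + count([5, 3, 3, 3], 1)
lst[0]=5 != 1: 0 + count([3, 3, 3], 1)
lst[0]=3 != 1: 0 + count([3, 3], 1)
lst[0]=3 != 1: 0 + count([3], 1)
lst[0]=3 != 1: 0 + count([], 1)
= 0


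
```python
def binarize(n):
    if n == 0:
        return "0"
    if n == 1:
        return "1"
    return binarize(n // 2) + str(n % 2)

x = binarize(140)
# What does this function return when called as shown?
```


binarize(140)
= binarize(70) + "0"
= binarize(35) + "0" + "0"
= binarize(17) + "1" + "0" + "0"
= binarize(8) + "1" + "1" + "0" + "0"
= binarize(4) + "0" + "1" + "1" + "0" + "0"
= binarize(2) + "0" + "0" + "1" + "1" + "0" + "0"
= binarize(1) + "0" + "0" + "0" + "1" + "1" + "0" + "0"
= "1" + "0" + "0" + "0" + "1" + "1" + "0" + "0"
= "10001100"


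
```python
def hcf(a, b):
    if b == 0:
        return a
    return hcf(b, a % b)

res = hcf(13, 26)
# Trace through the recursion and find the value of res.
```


hcf(13, 26)
= hcf(26, 13 % 26) = hcf(26, 13)
= hcf(13, 26 % 13) = hcf(13, 0)
b == 0, return a = 13


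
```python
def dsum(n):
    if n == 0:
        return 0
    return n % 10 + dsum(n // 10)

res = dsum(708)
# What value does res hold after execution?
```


dsum(708)
= 8 + dsum(70)
= 8 + 0 + dsum(7)
= 8 + 0 + 7 + dsum(0)
= 8 + 0 + 7 + 0
= 15


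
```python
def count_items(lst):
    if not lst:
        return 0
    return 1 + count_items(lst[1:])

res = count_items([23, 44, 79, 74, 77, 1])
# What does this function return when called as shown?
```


count_items([23, 44, 79, 74, 77, 1])
= 1 + count_items([44, 79, 74, 77, 1])
= 1 + 1 + count_items([79, 74, 77, 1])
= 1 + 1 + 1 + count_items([74, 77, 1])
= 1 + 1 + 1 + 1 + count_items([77, 1])
= 1 + 1 + 1 + 1 + 1 + count_items([1])
= 1 + 1 + 1 + 1 + 1 + 1 + count_items([])
= 1 + 1 + 1 + 1 + 1 + 1 + 0
= 6


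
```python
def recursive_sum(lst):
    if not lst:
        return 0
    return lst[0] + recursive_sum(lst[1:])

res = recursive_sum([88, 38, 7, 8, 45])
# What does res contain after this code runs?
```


recursive_sum([88, 38, 7, 8, 45])
= 88 + recursive_sum([38, 7, 8, 45])
= 88 + 38 + recursive_sum([7, 8, 45])
= 88 + 38 + 7 + recursive_sum([8, 45])
= 88 + 38 + 7 + 8 + recursive_sum([45])
= 88 + 38 + 7 + 8 + 45 + recursive_sum([])
= 88 + 38 + 7 + 8 + 45 + 0
= 186


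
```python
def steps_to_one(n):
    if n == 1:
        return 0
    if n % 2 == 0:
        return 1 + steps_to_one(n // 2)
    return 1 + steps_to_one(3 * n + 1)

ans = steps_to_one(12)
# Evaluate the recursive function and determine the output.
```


steps_to_one(12)
12 is even -> steps_to_one(6)
6 is even -> steps_to_one(3)
3 is odd -> 3*3+1 = 10 -> steps_to_one(10)
10 is even -> steps_to_one(5)
5 is odd -> 3*5+1 = 16 -> steps_to_one(16)
16 is even -> steps_to_one(8)
8 is even -> steps_to_one(4)
4 is even -> steps_to_one(2)
2 is even -> steps_to_one(1)
Reached 1 after 9 steps
= 9


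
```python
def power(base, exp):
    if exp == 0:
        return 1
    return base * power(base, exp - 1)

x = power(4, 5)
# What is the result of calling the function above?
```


power(4, 5)
= 4 * power(4, 4)
= 4 * 4 * power(4, 3)
= 4 * 4 * 4 * power(4, 2)
= 4 * 4 * 4 * 4 * power(4, 1)
= 4 * 4 * 4 * 4 * 4 * power(4, 0)
= 4 * 4 * 4 * 4 * 4 * 1
= 1024


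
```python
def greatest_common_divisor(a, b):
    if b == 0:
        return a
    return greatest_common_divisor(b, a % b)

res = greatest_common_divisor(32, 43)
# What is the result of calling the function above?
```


greatest_common_divisor(32, 43)
= greatest_common_divisor(43, 32 % 43) = greatest_common_divisor(43, 32)
= greatest_common_divisor(32, 43 % 32) = greatest_common_divisor(32, 11)
= greatest_common_divisor(11, 32 % 11) = greatest_common_divisor(11, 10)
= greatest_common_divisor(10, 11 % 10) = greatest_common_divisor(10, 1)
= greatest_common_divisor(1, 10 % 1) = greatest_common_divisor(1, 0)
b == 0, return a = 1


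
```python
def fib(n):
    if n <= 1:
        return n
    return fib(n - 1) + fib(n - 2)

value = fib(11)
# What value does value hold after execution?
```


fib(11)
= fib(10) + fib(9)
= (fib(9) + fib(8)) + fib(9)
Computing bottom-up: fib(0)=0, fib(1)=1, fib(2)=1, fib(3)=2, fib(4)=3, fib(5)=5, fib(6)=8, fib(7)=13, fib(8)=21, fib(9)=34, fib(10)=55, fib(11)=89
= 89


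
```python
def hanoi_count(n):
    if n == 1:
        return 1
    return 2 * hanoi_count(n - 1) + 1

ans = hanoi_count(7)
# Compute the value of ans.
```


hanoi_count(7)
= 2 * hanoi_count(6) + 1
= 2 * (2 * hanoi_count(5) + 1) + 1
= 2 * (2 * (2 * hanoi_count(4) + 1) + 1) + 1
= 2 * (2 * (2 * (2 * hanoi_count(3) + 1) + 1) + 1) + 1
= 2 * (2 * (2 * (2 * (2 * hanoi_count(2) + 1) + 1) + 1) + 1) + 1
= 2 * (2 * (2 * (2 * (2 * (2 * hanoi_count(1) + 1) + 1) + 1) + 1) + 1) + 1
Now compute bottom-up:
hanoi_count(1) = 1
hanoi_count(2) = 2 * 1 + 1 = 3
hanoi_count(3) = 2 * 3 + 1 = 7
hanoi_count(4) = 2 * 7 + 1 = 15
hanoi_count(5) = 2 * 15 + 1 = 31
hanoi_count(6) = 2 * 31 + 1 = 63
hanoi_count(7) = 2 * 63 + 1 = 127
= 127


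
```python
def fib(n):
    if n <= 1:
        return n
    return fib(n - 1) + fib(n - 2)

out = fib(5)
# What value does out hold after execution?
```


fib(5)
= fib(4) + fib(3)
= (fib(3) + fib(2)) + fib(3)
Computing bottom-up: fib(0)=0, fib(1)=1, fib(2)=1, fib(3)=2, fib(4)=3, fib(5)=5
= 5


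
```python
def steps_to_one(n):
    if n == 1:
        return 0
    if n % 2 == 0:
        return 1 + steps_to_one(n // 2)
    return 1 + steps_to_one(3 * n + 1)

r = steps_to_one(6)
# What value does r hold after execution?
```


steps_to_one(6)
6 is even -> steps_to_one(3)
3 is odd -> 3*3+1 = 10 -> steps_to_one(10)
10 is even -> steps_to_one(5)
5 is odd -> 3*5+1 = 16 -> steps_to_one(16)
16 is even -> steps_to_one(8)
8 is even -> steps_to_one(4)
4 is even -> steps_to_one(2)
2 is even -> steps_to_one(1)
Reached 1 after 8 steps
= 8


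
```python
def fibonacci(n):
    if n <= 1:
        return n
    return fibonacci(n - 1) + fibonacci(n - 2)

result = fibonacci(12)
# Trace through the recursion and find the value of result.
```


fibonacci(12)
= fibonacci(11) + fibonacci(10)
= (fibonacci(10) + fibonacci(9)) + fibonacci(10)
Computing bottom-up: fibonacci(0)=0, fibonacci(1)=1, fibonacci(2)=1, fibonacci(3)=2, fibonacci(4)=3, fibonacci(5)=5, fibonacci(6)=8, fibonacci(7)=13, fibonacci(8)=21, fibonacci(9)=34, fibonacci(10)=55, fibonacci(11)=89, fibonacci(12)=144
= 144


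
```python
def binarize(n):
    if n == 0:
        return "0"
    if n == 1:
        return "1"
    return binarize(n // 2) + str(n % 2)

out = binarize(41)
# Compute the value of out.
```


binarize(41)
= binarize(20) + "1"
= binarize(10) + "0" + "1"
= binarize(5) + "0" + "0" + "1"
= binarize(2) + "1" + "0" + "0" + "1"
= binarize(1) + "0" + "1" + "0" + "0" + "1"
= "1" + "0" + "1" + "0" + "0" + "1"
= "101001"


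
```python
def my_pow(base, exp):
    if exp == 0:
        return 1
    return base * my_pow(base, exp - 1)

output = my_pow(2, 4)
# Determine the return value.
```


my_pow(2, 4)
= 2 * my_pow(2, 3)
= 2 * 2 * my_pow(2, 2)
= 2 * 2 * 2 * my_pow(2, 1)
= 2 * 2 * 2 * 2 * my_pow(2, 0)
= 2 * 2 * 2 * 2 * 1
= 16


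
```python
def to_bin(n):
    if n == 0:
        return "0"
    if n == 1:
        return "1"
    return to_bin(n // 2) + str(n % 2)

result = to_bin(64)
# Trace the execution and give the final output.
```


to_bin(64)
= to_bin(32) + "0"
= to_bin(16) + "0" + "0"
= to_bin(8) + "0" + "0" + "0"
= to_bin(4) + "0" + "0" + "0" + "0"
= to_bin(2) + "0" + "0" + "0" + "0" + "0"
= to_bin(1) + "0" + "0" + "0" + "0" + "0" + "0"
= "1" + "0" + "0" + "0" + "0" + "0" + "0"
= "1000000"


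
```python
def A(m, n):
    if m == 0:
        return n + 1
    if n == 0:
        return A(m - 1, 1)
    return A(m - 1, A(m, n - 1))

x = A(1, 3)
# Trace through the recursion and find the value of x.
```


A(1, 3)
= A(0, A(1, 2))
First compute A(1, 2) = 4
= A(0, 4)
= 5


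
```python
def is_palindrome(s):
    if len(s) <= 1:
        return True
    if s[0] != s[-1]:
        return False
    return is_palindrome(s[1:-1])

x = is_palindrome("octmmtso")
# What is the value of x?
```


is_palindrome("octmmtso")
"octmmtso": s[0]='o' == s[-1]='o' -> is_palindrome("ctmmts")
"ctmmts": s[0]='c' != s[-1]='s' -> False
= False


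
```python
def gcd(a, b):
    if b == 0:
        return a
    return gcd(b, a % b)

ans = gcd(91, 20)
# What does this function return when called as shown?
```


gcd(91, 20)
= gcd(20, 91 % 20) = gcd(20, 11)
= gcd(11, 20 % 11) = gcd(11, 9)
= gcd(9, 11 % 9) = gcd(9, 2)
= gcd(2, 9 % 2) = gcd(2, 1)
= gcd(1, 2 % 1) = gcd(1, 0)
b == 0, return a = 1


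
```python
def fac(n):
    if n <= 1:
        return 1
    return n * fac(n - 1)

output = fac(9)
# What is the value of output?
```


fac(9)
= 9 * fac(8)
= 9 * 8 * fac(7)
= 9 * 8 * 7 * fac(6)
= 9 * 8 * 7 * 6 * fac(5)
= 9 * 8 * 7 * 6 * 5 * fac(4)
= 9 * 8 * 7 * 6 * 5 * 4 * fac(3)
= 9 * 8 * 7 * 6 * 5 * 4 * 3 * fac(2)
= 9 * 8 * 7 * 6 * 5 * 4 * 3 * 2 * fac(1)
= 9 * 8 * 7 * 6 * 5 * 4 * 3 * 2 * 1
= 362880


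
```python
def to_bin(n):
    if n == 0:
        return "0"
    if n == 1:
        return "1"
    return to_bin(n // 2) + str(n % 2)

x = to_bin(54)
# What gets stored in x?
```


to_bin(54)
= to_bin(27) + "0"
= to_bin(13) + "1" + "0"
= to_bin(6) + "1" + "1" + "0"
= to_bin(3) + "0" + "1" + "1" + "0"
= to_bin(1) + "1" + "0" + "1" + "1" + "0"
= "1" + "1" + "0" + "1" + "1" + "0"
= "110110"


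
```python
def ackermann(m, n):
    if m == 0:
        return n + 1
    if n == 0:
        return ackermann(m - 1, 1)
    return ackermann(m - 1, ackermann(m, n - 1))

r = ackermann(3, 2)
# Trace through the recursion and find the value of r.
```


ackermann(3, 2)
= ackermann(2, ackermann(3, 1))
First compute ackermann(3, 1) = 13
= ackermann(2, 13)
= 29


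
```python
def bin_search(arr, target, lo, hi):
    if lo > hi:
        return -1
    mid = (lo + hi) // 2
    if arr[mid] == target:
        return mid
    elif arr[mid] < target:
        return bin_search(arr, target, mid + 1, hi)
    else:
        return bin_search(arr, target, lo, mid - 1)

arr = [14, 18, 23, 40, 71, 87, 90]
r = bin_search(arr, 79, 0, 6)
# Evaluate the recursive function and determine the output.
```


bin_search(arr, 79, 0, 6)
lo=0, hi=6, mid=3, arr[mid]=40
40 < 79, search right half
lo=4, hi=6, mid=5, arr[mid]=87
87 > 79, search left half
lo=4, hi=4, mid=4, arr[mid]=71
71 < 79, search right half
lo > hi, target not found, return -1
= -1


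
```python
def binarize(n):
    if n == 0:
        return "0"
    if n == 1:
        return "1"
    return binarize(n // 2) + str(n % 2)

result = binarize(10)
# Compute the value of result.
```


binarize(10)
= binarize(5) + "0"
= binarize(2) + "1" + "0"
= binarize(1) + "0" + "1" + "0"
= "1" + "0" + "1" + "0"
= "1010"


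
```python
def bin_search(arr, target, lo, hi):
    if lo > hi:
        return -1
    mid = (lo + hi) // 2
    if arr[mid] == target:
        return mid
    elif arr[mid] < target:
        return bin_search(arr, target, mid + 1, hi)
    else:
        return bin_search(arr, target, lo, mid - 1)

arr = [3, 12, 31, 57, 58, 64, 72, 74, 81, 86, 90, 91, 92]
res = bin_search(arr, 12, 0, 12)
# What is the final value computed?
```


bin_search(arr, 12, 0, 12)
lo=0, hi=12, mid=6, arr[mid]=72
72 > 12, search left half
lo=0, hi=5, mid=2, arr[mid]=31
31 > 12, search left half
lo=0, hi=1, mid=0, arr[mid]=3
3 < 12, search right half
lo=1, hi=1, mid=1, arr[mid]=12
arr[1] == 12, found at index 1
= 1


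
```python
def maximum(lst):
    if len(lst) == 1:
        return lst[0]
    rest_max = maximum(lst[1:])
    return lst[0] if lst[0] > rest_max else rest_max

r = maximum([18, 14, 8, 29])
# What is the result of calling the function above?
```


maximum([18, 14, 8, 29])
= compare 18 with maximum([14, 8, 29])
= compare 14 with maximum([8, 29])
= compare 8 with maximum([29])
Base: maximum([29]) = 29
compare 8 with 29: max = 29
compare 14 with 29: max = 29
compare 18 with 29: max = 29
= 29


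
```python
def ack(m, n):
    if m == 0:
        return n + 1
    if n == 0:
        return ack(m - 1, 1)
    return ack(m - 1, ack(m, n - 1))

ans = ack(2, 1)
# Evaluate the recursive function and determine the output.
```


ack(2, 1)
= ack(1, ack(2, 0))
First compute ack(2, 0) = 3
= ack(1, 3)
= 5


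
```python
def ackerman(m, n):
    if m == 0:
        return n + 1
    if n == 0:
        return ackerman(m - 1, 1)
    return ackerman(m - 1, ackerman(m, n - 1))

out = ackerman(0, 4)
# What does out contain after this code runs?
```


ackerman(0, 4)
m == 0: return 4 + 1 = 5
= 5


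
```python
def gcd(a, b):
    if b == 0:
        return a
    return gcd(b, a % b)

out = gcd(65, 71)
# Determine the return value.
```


gcd(65, 71)
= gcd(71, 65 % 71) = gcd(71, 65)
= gcd(65, 71 % 65) = gcd(65, 6)
= gcd(6, 65 % 6) = gcd(6, 5)
= gcd(5, 6 % 5) = gcd(5, 1)
= gcd(1, 5 % 1) = gcd(1, 0)
b == 0, return a = 1


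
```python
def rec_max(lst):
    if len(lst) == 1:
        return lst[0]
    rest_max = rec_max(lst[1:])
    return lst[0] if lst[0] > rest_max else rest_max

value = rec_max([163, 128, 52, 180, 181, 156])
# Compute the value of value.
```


rec_max([163, 128, 52, 180, 181, 156])
= compare 163 with rec_max([128, 52, 180, 181, 156])
= compare 128 with rec_max([52, 180, 181, 156])
= compare 52 with rec_max([180, 181, 156])
= compare 180 with rec_max([181, 156])
= compare 181 with rec_max([156])
Base: rec_max([156]) = 156
compare 181 with 156: max = 181
compare 180 with 181: max = 181
compare 52 with 181: max = 181
compare 128 with 181: max = 181
compare 163 with 181: max = 181
= 181


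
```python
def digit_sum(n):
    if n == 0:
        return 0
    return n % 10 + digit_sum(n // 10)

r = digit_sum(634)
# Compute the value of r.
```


digit_sum(634)
= 4 + digit_sum(63)
= 4 + 3 + digit_sum(6)
= 4 + 3 + 6 + digit_sum(0)
= 4 + 3 + 6 + 0
= 13


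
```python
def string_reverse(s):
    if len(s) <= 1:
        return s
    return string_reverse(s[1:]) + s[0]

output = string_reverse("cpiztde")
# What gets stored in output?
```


string_reverse("cpiztde")
= string_reverse("piztde") + "c"
= string_reverse("iztde") + "p" + "c"
= string_reverse("ztde") + "i" + "p" + "c"
= string_reverse("tde") + "z" + "i" + "p" + "c"
= string_reverse("de") + "t" + "z" + "i" + "p" + "c"
= string_reverse("e") + "d" + "t" + "z" + "i" + "p" + "c"
= "e" + "d" + "t" + "z" + "i" + "p" + "c"
= "edtzipc"


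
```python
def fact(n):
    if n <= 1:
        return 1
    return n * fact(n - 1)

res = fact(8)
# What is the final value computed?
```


fact(8)
= 8 * fact(7)
= 8 * 7 * fact(6)
= 8 * 7 * 6 * fact(5)
= 8 * 7 * 6 * 5 * fact(4)
= 8 * 7 * 6 * 5 * 4 * fact(3)
= 8 * 7 * 6 * 5 * 4 * 3 * fact(2)
= 8 * 7 * 6 * 5 * 4 * 3 * 2 * fact(1)
= 8 * 7 * 6 * 5 * 4 * 3 * 2 * 1
= 40320


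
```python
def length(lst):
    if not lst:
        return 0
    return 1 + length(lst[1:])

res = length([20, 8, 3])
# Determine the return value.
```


length([20, 8, 3])
= 1 + length([8, 3])
= 1 + 1 + length([3])
= 1 + 1 + 1 + length([])
= 1 + 1 + 1 + 0
= 3


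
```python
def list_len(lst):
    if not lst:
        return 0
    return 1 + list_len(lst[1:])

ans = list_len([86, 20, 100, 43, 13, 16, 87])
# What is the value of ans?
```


list_len([86, 20, 100, 43, 13, 16, 87])
= 1 + list_len([20, 100, 43, 13, 16, 87])
= 1 + 1 + list_len([100, 43, 13, 16, 87])
= 1 + 1 + 1 + list_len([43, 13, 16, 87])
= 1 + 1 + 1 + 1 + list_len([13, 16, 87])
= 1 + 1 + 1 + 1 + 1 + list_len([16, 87])
= 1 + 1 + 1 + 1 + 1 + 1 + list_len([87])
= 1 + 1 + 1 + 1 + 1 + 1 + 1 + list_len([])
= 1 + 1 + 1 + 1 + 1 + 1 + 1 + 0
= 7


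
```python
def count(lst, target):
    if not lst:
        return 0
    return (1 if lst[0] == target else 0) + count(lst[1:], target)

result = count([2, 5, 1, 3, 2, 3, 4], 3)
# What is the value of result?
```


count([2, 5, 1, 3, 2, 3, 4], 3)
lst[0]=2 != 3: 0 + count([5, 1, 3, 2, 3, 4], 3)
lst[0]=5 != 3: 0 + count([1, 3, 2, 3, 4], 3)
lst[0]=1 != 3: 0 + count([3, 2, 3, 4], 3)
lst[0]=3 == 3: 1 + count([2, 3, 4], 3)
lst[0]=2 != 3: 0 + count([3, 4], 3)
lst[0]=3 == 3: 1 + count([4], 3)
lst[0]=4 != 3: 0 + count([], 3)
= 2


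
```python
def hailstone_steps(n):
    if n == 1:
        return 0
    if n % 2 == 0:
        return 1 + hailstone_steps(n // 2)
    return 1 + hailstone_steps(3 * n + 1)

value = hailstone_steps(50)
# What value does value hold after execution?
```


hailstone_steps(50)
50 is even -> hailstone_steps(25)
25 is odd -> 3*25+1 = 76 -> hailstone_steps(76)
76 is even -> hailstone_steps(38)
38 is even -> hailstone_steps(19)
19 is odd -> 3*19+1 = 58 -> hailstone_steps(58)
58 is even -> hailstone_steps(29)
29 is odd -> 3*29+1 = 88 -> hailstone_steps(88)
88 is even -> hailstone_steps(44)
44 is even -> hailstone_steps(22)
22 is even -> hailstone_steps(11)
11 is odd -> 3*11+1 = 34 -> hailstone_steps(34)
34 is even -> hailstone_steps(17)
17 is odd -> 3*17+1 = 52 -> hailstone_steps(52)
52 is even -> hailstone_steps(26)
26 is even -> hailstone_steps(13)
13 is odd -> 3*13+1 = 40 -> hailstone_steps(40)
40 is even -> hailstone_steps(20)
20 is even -> hailstone_steps(10)
10 is even -> hailstone_steps(5)
5 is odd -> 3*5+1 = 16 -> hailstone_steps(16)
16 is even -> hailstone_steps(8)
8 is even -> hailstone_steps(4)
4 is even -> hailstone_steps(2)
2 is even -> hailstone_steps(1)
Reached 1 after 24 steps
= 24


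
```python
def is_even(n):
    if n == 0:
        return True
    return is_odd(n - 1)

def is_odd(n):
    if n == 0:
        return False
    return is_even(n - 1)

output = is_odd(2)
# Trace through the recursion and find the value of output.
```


is_odd(2)
= is_even(1)
= is_odd(0)
n == 0: return False
= False


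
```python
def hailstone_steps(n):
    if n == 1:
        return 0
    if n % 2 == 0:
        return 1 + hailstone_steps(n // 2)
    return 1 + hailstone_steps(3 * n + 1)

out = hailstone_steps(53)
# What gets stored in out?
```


hailstone_steps(53)
53 is odd -> 3*53+1 = 160 -> hailstone_steps(160)
160 is even -> hailstone_steps(80)
80 is even -> hailstone_steps(40)
40 is even -> hailstone_steps(20)
20 is even -> hailstone_steps(10)
10 is even -> hailstone_steps(5)
5 is odd -> 3*5+1 = 16 -> hailstone_steps(16)
16 is even -> hailstone_steps(8)
8 is even -> hailstone_steps(4)
4 is even -> hailstone_steps(2)
2 is even -> hailstone_steps(1)
Reached 1 after 11 steps
= 11


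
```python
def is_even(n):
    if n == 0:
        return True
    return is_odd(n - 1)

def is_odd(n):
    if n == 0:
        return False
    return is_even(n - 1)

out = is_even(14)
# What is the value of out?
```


is_even(14)
= is_odd(13)
= is_even(12)
= is_odd(11)
= is_even(10)
= is_odd(9)
= is_even(8)
= is_odd(7)
= is_even(6)
= is_odd(5)
= is_even(4)
= is_odd(3)
= is_even(2)
= is_odd(1)
= is_even(0)
n == 0: return True
= True


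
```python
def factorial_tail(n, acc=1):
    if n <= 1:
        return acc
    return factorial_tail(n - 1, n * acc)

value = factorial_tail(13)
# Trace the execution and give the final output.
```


factorial_tail(13, 1)
= factorial_tail(12, 13 * 1) = factorial_tail(12, 13)
= factorial_tail(11, 12 * 13) = factorial_tail(11, 156)
= factorial_tail(10, 11 * 156) = factorial_tail(10, 1716)
= factorial_tail(9, 10 * 1716) = factorial_tail(9, 17160)
= factorial_tail(8, 9 * 17160) = factorial_tail(8, 154440)
= factorial_tail(7, 8 * 154440) = factorial_tail(7, 1235520)
= factorial_tail(6, 7 * 1235520) = factorial_tail(6, 8648640)
= factorial_tail(5, 6 * 8648640) = factorial_tail(5, 51891840)
= factorial_tail(4, 5 * 51891840) = factorial_tail(4, 259459200)
= factorial_tail(3, 4 * 259459200) = factorial_tail(3, 1037836800)
= factorial_tail(2, 3 * 1037836800) = factorial_tail(2, 3113510400)
= factorial_tail(1, 2 * 3113510400) = factorial_tail(1, 6227020800)
n <= 1, return acc = 6227020800


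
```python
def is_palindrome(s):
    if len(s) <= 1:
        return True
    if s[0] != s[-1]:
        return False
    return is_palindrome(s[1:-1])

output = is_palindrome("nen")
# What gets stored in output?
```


is_palindrome("nen")
"nen": s[0]='n' == s[-1]='n' -> is_palindrome("e")
"e": len <= 1 -> True
= True


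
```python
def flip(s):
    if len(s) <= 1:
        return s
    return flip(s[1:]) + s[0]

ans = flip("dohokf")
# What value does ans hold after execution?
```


flip("dohokf")
= flip("ohokf") + "d"
= flip("hokf") + "o" + "d"
= flip("okf") + "h" + "o" + "d"
= flip("kf") + "o" + "h" + "o" + "d"
= flip("f") + "k" + "o" + "h" + "o" + "d"
= "f" + "k" + "o" + "h" + "o" + "d"
= "fkohod"


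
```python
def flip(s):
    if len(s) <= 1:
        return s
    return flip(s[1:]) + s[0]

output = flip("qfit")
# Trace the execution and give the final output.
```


flip("qfit")
= flip("fit") + "q"
= flip("it") + "f" + "q"
= flip("t") + "i" + "f" + "q"
= "t" + "i" + "f" + "q"
= "tifq"


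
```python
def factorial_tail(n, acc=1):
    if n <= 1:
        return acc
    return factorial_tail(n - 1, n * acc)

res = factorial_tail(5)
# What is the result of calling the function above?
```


factorial_tail(5, 1)
= factorial_tail(4, 5 * 1) = factorial_tail(4, 5)
= factorial_tail(3, 4 * 5) = factorial_tail(3, 20)
= factorial_tail(2, 3 * 20) = factorial_tail(2, 60)
= factorial_tail(1, 2 * 60) = factorial_tail(1, 120)
n <= 1, return acc = 120


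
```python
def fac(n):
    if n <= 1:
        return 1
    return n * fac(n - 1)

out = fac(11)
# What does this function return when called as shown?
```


fac(11)
= 11 * fac(10)
= 11 * 10 * fac(9)
= 11 * 10 * 9 * fac(8)
= 11 * 10 * 9 * 8 * fac(7)
= 11 * 10 * 9 * 8 * 7 * fac(6)
= 11 * 10 * 9 * 8 * 7 * 6 * fac(5)
= 11 * 10 * 9 * 8 * 7 * 6 * 5 * fac(4)
= 11 * 10 * 9 * 8 * 7 * 6 * 5 * 4 * fac(3)
= 11 * 10 * 9 * 8 * 7 * 6 * 5 * 4 * 3 * fac(2)
= 11 * 10 * 9 * 8 * 7 * 6 * 5 * 4 * 3 * 2 * fac(1)
= 11 * 10 * 9 * 8 * 7 * 6 * 5 * 4 * 3 * 2 * 1
= 39916800


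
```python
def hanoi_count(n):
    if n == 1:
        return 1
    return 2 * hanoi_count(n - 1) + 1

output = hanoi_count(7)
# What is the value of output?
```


hanoi_count(7)
= 2 * hanoi_count(6) + 1
= 2 * (2 * hanoi_count(5) + 1) + 1
= 2 * (2 * (2 * hanoi_count(4) + 1) + 1) + 1
= 2 * (2 * (2 * (2 * hanoi_count(3) + 1) + 1) + 1) + 1
= 2 * (2 * (2 * (2 * (2 * hanoi_count(2) + 1) + 1) + 1) + 1) + 1
= 2 * (2 * (2 * (2 * (2 * (2 * hanoi_count(1) + 1) + 1) + 1) + 1) + 1) + 1
Now compute bottom-up:
hanoi_count(1) = 1
hanoi_count(2) = 2 * 1 + 1 = 3
hanoi_count(3) = 2 * 3 + 1 = 7
hanoi_count(4) = 2 * 7 + 1 = 15
hanoi_count(5) = 2 * 15 + 1 = 31
hanoi_count(6) = 2 * 31 + 1 = 63
hanoi_count(7) = 2 * 63 + 1 = 127
= 127


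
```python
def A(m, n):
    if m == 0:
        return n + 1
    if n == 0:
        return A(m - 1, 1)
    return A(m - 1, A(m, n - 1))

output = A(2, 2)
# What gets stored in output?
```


A(2, 2)
= A(1, A(2, 1))
First compute A(2, 1) = 5
= A(1, 5)
= 7


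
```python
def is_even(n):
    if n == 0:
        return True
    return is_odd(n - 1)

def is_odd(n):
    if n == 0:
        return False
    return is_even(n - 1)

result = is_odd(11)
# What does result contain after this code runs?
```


is_odd(11)
= is_even(10)
= is_odd(9)
= is_even(8)
= is_odd(7)
= is_even(6)
= is_odd(5)
= is_even(4)
= is_odd(3)
= is_even(2)
= is_odd(1)
= is_even(0)
n == 0: return True
= True


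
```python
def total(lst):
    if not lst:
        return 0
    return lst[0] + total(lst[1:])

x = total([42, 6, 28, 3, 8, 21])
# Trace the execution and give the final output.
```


total([42, 6, 28, 3, 8, 21])
= 42 + total([6, 28, 3, 8, 21])
= 42 + 6 + total([28, 3, 8, 21])
= 42 + 6 + 28 + total([3, 8, 21])
= 42 + 6 + 28 + 3 + total([8, 21])
= 42 + 6 + 28 + 3 + 8 + total([21])
= 42 + 6 + 28 + 3 + 8 + 21 + total([])
= 42 + 6 + 28 + 3 + 8 + 21 + 0
= 108


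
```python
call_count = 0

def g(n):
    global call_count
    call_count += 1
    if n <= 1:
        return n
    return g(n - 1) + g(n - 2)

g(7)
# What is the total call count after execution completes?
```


g(7) calls g(6) and g(5); each non-base call branches into two more.
Let C(k) = total number of calls made by g(k), including the call to g(k) itself.
Base cases: C(0) = 1, C(1) = 1
Recurrence: C(k) = 1 + C(k-1) + C(k-2)
  C(2) = 1 + C(1) + C(0) = 1 + 1 + 1 = 3
  C(3) = 1 + C(2) + C(1) = 1 + 3 + 1 = 5
  C(4) = 1 + C(3) + C(2) = 1 + 5 + 3 = 9
  C(5) = 1 + C(4) + C(3) = 1 + 9 + 5 = 15
  C(6) = 1 + C(5) + C(4) = 1 + 15 + 9 = 25
  C(7) = 1 + C(6) + C(5) = 1 + 25 + 15 = 41
Total calls = C(7) = 41


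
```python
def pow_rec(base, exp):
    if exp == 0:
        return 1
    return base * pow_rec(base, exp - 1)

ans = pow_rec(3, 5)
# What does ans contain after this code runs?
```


pow_rec(3, 5)
= 3 * pow_rec(3, 4)
= 3 * 3 * pow_rec(3, 3)
= 3 * 3 * 3 * pow_rec(3, 2)
= 3 * 3 * 3 * 3 * pow_rec(3, 1)
= 3 * 3 * 3 * 3 * 3 * pow_rec(3, 0)
= 3 * 3 * 3 * 3 * 3 * 1
= 243


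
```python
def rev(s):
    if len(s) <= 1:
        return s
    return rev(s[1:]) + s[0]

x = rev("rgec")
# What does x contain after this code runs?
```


rev("rgec")
= rev("gec") + "r"
= rev("ec") + "g" + "r"
= rev("c") + "e" + "g" + "r"
= "c" + "e" + "g" + "r"
= "cegr"


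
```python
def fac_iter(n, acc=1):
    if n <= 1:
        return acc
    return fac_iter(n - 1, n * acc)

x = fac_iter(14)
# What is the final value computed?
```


fac_iter(14, 1)
= fac_iter(13, 14 * 1) = fac_iter(13, 14)
= fac_iter(12, 13 * 14) = fac_iter(12, 182)
= fac_iter(11, 12 * 182) = fac_iter(11, 2184)
= fac_iter(10, 11 * 2184) = fac_iter(10, 24024)
= fac_iter(9, 10 * 24024) = fac_iter(9, 240240)
= fac_iter(8, 9 * 240240) = fac_iter(8, 2162160)
= fac_iter(7, 8 * 2162160) = fac_iter(7, 17297280)
= fac_iter(6, 7 * 17297280) = fac_iter(6, 121080960)
= fac_iter(5, 6 * 121080960) = fac_iter(5, 726485760)
= fac_iter(4, 5 * 726485760) = fac_iter(4, 3632428800)
= fac_iter(3, 4 * 3632428800) = fac_iter(3, 14529715200)
= fac_iter(2, 3 * 14529715200) = fac_iter(2, 43589145600)
= fac_iter(1, 2 * 43589145600) = fac_iter(1, 87178291200)
n <= 1, return acc = 87178291200


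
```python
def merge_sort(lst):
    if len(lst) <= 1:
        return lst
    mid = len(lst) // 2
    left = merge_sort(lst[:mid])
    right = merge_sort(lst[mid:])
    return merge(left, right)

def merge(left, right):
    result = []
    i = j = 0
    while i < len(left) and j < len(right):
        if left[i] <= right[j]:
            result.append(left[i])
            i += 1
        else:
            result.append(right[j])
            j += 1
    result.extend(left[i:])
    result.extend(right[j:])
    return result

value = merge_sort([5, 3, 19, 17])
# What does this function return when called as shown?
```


merge_sort([5, 3, 19, 17])
Split into [5, 3] and [19, 17]
Left sorted: [3, 5]
Right sorted: [17, 19]
Merge [3, 5] and [17, 19]
= [3, 5, 17, 19]


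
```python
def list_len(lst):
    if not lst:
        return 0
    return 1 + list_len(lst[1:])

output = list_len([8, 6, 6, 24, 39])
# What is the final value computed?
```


list_len([8, 6, 6, 24, 39])
= 1 + list_len([6, 6, 24, 39])
= 1 + 1 + list_len([6, 24, 39])
= 1 + 1 + 1 + list_len([24, 39])
= 1 + 1 + 1 + 1 + list_len([39])
= 1 + 1 + 1 + 1 + 1 + list_len([])
= 1 + 1 + 1 + 1 + 1 + 0
= 5


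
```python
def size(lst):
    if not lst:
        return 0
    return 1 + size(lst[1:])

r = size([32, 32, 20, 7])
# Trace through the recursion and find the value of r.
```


size([32, 32, 20, 7])
= 1 + size([32, 20, 7])
= 1 + 1 + size([20, 7])
= 1 + 1 + 1 + size([7])
= 1 + 1 + 1 + 1 + size([])
= 1 + 1 + 1 + 1 + 0
= 4


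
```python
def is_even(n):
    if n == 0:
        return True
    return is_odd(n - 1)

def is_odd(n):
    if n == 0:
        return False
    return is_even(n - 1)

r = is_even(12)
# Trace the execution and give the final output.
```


is_even(12)
= is_odd(11)
= is_even(10)
= is_odd(9)
= is_even(8)
= is_odd(7)
= is_even(6)
= is_odd(5)
= is_even(4)
= is_odd(3)
= is_even(2)
= is_odd(1)
= is_even(0)
n == 0: return True
= True


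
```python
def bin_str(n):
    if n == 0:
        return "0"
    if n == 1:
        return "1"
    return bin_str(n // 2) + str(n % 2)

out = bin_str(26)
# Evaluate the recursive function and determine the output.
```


bin_str(26)
= bin_str(13) + "0"
= bin_str(6) + "1" + "0"
= bin_str(3) + "0" + "1" + "0"
= bin_str(1) + "1" + "0" + "1" + "0"
= "1" + "1" + "0" + "1" + "0"
= "11010"


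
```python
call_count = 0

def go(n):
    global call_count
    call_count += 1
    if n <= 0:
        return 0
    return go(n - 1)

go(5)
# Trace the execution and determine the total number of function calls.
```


go(5) calls go(4) calls ... calls go(0)
Total calls: 5 + 1 (for base case) = 6


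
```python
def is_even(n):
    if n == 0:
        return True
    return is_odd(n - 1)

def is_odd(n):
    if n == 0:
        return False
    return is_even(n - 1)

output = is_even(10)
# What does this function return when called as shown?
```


is_even(10)
= is_odd(9)
= is_even(8)
= is_odd(7)
= is_even(6)
= is_odd(5)
= is_even(4)
= is_odd(3)
= is_even(2)
= is_odd(1)
= is_even(0)
n == 0: return True
= True


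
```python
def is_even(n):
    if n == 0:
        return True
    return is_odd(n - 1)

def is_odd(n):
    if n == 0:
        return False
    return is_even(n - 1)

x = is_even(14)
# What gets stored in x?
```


is_even(14)
= is_odd(13)
= is_even(12)
= is_odd(11)
= is_even(10)
= is_odd(9)
= is_even(8)
= is_odd(7)
= is_even(6)
= is_odd(5)
= is_even(4)
= is_odd(3)
= is_even(2)
= is_odd(1)
= is_even(0)
n == 0: return True
= True


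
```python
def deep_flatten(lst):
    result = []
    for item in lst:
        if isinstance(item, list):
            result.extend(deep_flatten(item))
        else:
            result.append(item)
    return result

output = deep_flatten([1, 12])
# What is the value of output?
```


deep_flatten([1, 12])
Processing each element:
  1 is not a list -> append 1
  12 is not a list -> append 12
= [1, 12]
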